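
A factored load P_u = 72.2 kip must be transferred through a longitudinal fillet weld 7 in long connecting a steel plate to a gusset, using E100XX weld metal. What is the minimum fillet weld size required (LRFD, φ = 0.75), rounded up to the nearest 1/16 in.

w = 3/8 in

E100XX → F_EXX = 100 ksi.
Total weld length L = 7 in.
Required throat t_e = P_u / (φ × 0.6 F_EXX × L) = 72.2 / (0.75 × 0.6 × 100 × 7) = 0.2292 in.
Required leg w = t_e / 0.707 = 0.3242 in → use 3/8 in.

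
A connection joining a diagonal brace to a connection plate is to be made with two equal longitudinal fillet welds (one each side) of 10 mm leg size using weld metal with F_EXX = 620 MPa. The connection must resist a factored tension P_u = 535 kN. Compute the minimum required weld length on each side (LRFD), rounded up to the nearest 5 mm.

Throat t_e = 0.707 × 10 = 7.07 mm.
φr_n = 0.75 × 0.6 × 620 × 7.07 × 10⁻³ = 1.973 kN/mm.
L_req = P_u / φr_n = 535 / 1.973 = 271.2 mm total.
Per side: 271.2 / 2 = 135.6 mm.
Round up → use L = 140 mm on each side.

L = 140 mm on each side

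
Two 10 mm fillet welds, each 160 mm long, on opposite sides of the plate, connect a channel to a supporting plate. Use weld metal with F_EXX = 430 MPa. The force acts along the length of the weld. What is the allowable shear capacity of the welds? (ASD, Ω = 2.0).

Effective throat t_e = 0.707 × 10 = 7.07 mm.
Total length L = 320 mm; A_we = 7.07 × 320 = 2262 mm².
F_nw = 0.6 F_EXX = 0.6 × 430 = 258 MPa.
R_n = 258 × 2262 × 10⁻³ = 583.7 kN; R_n/Ω = 583.7/2.0 = 291.8 kN.

R_n/Ω ≈ 292 kN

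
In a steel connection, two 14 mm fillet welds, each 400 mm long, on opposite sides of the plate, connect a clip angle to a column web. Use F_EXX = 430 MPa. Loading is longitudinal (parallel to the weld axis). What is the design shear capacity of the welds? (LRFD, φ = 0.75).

φR_n ≈ 1530 kN

Effective throat t_e = 0.707 × 14 = 9.898 mm.
Total length L = 800 mm; A_we = 9.898 × 800 = 7918 mm².
F_nw = 0.6 F_EXX = 0.6 × 430 = 258 MPa.
φR_n = 0.75 × 258 × 7918 × 10⁻³ = 1532 kN.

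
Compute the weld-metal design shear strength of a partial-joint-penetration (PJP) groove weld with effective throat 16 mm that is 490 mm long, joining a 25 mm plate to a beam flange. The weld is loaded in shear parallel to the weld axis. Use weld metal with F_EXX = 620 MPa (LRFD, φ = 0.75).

Effective throat (given) t_e = 16 mm.
A_we = 16 × 490 = 7840 mm².
F_nw = 0.6 F_EXX = 372 MPa.
φR_n = 0.75 × 372 × 7840 × 10⁻³ = 2187 kN.

φR_n ≈ 2190 kN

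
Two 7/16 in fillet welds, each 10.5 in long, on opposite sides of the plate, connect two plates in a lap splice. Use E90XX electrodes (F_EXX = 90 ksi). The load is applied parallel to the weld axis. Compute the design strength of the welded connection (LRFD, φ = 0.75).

Effective throat t_e = 0.707 × 0.4375 = 0.3093 in.
Total length L = 21 in; A_we = 0.3093 × 21 = 6.496 in².
F_nw = 0.6 F_EXX = 0.6 × 90 = 54 ksi.
φR_n = 0.75 × 54 × 6.496 = 263.1 kips.

φR_n ≈ 263 kips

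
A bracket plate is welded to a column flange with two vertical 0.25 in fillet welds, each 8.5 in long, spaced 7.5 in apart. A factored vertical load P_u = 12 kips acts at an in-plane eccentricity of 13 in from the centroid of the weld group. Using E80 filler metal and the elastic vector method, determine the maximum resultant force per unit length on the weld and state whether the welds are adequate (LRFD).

f_max ≈ 3.1 kip/in; adequate

E80XX → F_EXX = 80 ksi.
Total weld length L_w = 17 in. Treat welds as unit-width lines.
Polar moment about centroid: J = 2[d³/12 + d(b/2)²] = 2[8.5³/12 + 8.5×3.75²] = 341.4 in³.
Direct shear f_v = P/L_w = 12 / 17 = 0.7059 kip/in (vertical).
Torsion M = P·e = 12 × 13 = 156 kip·in.
Critical point at (x, y) = (3.75, 4.25) from centroid. f_tx = M·y/J = 1.942 kip/in; f_ty = M·x/J = 1.713 kip/in.
Resultant f_max = √[f_tx² + (f_v + f_ty)²] = √[1.942² + (0.7059 + 1.713)²] = 3.102 kip/in.
Capacity per unit length: φr_n = 0.75 × 0.6 × 80 × (0.707 × 0.25) = 6.363 kip/in.
3.102 ≤ 6.363 → adequate.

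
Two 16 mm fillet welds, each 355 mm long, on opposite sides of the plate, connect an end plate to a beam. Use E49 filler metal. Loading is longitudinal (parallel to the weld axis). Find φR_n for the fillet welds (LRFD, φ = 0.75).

φR_n ≈ 1770 kN

E49XX → F_EXX = 490 MPa.
Effective throat t_e = 0.707 × 16 = 11.31 mm.
Total length L = 710 mm; A_we = 11.31 × 710 = 8032 mm².
F_nw = 0.6 F_EXX = 0.6 × 490 = 294 MPa.
φR_n = 0.75 × 294 × 8032 × 10⁻³ = 1771 kN.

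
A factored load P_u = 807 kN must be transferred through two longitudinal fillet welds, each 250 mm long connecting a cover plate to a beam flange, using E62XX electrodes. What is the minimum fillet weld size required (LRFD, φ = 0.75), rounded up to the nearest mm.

E62XX → F_EXX = 620 MPa.
Total weld length L = 500 mm.
Required throat t_e = P_u / (φ × 0.6 F_EXX × L) = 807 / (0.75 × 0.6 × 620 × 500 × 10⁻³) = 5.785 mm.
Required leg w = t_e / 0.707 = 8.182 mm → use 9 mm.

w = 9 mm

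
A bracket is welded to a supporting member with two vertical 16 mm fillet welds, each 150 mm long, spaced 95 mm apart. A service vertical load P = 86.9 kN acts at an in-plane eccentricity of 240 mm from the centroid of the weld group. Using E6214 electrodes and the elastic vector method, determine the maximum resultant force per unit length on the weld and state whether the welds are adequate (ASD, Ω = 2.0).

E62XX → F_EXX = 620 MPa.
Total weld length L_w = 300 mm. Treat welds as unit-width lines.
Polar moment about centroid: J = 2[d³/12 + d(b/2)²] = 2[150³/12 + 150×47.5²] = 1239000 mm³.
Direct shear f_v = P/L_w = 86.9×10³ / 300 = 289.7 N/mm (vertical).
Torsion M = P·e = 86.9×10³ × 240 = 20856000 N·mm.
Critical point at (x, y) = (47.5, 75) from centroid. f_tx = M·y/J = 1262 N/mm; f_ty = M·x/J = 799.3 N/mm.
Resultant f_max = √[f_tx² + (f_v + f_ty)²] = √[1262² + (289.7 + 799.3)²] = 1667 N/mm.
Capacity per unit length: r_n/Ω = (1/2.0) × 0.6 × 620 × (0.707 × 16) = 2104 N/mm.
1667 ≤ 2104 → adequate.

f_max ≈ 1670 N/mm; adequate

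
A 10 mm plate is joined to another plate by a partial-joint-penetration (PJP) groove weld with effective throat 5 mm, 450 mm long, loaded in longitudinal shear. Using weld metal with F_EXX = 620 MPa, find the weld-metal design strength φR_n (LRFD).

Effective throat (given) t_e = 5 mm.
A_we = 5 × 450 = 2250 mm².
F_nw = 0.6 F_EXX = 372 MPa.
φR_n = 0.75 × 372 × 2250 × 10⁻³ = 627.8 kN.

φR_n ≈ 628 kN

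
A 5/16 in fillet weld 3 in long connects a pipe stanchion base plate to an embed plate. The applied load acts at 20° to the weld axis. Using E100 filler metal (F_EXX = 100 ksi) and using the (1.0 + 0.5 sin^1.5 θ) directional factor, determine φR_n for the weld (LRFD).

φR_n ≈ 32.8 kip

t_e = 0.707 × 0.3125 = 0.2209 in; A_we = 0.2209 × 3 = 0.6628 in².
Directional factor: 1.0 + 0.5 sin^1.5(20°) = 1.1.
F_nw = 0.6 × 100 × 1.1 = 66 ksi.
φR_n = 0.75 × 66 × 0.6628 = 32.81 kip.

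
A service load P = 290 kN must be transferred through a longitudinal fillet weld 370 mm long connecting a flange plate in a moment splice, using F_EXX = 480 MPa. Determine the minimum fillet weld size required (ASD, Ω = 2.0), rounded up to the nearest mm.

Total weld length L = 370 mm.
Required throat t_e = P × Ω / (0.6 F_EXX × L) = 290 × 2.0 / (0.6 × 480 × 370 × 10⁻³) = 5.443 mm.
Required leg w = t_e / 0.707 = 7.699 mm → use 8 mm.

w = 8 mm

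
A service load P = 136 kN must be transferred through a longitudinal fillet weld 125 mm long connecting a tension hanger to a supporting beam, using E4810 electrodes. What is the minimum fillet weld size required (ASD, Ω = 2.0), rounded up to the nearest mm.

E48XX → F_EXX = 480 MPa.
Total weld length L = 125 mm.
Required throat t_e = P × Ω / (0.6 F_EXX × L) = 136 × 2.0 / (0.6 × 480 × 125 × 10⁻³) = 7.556 mm.
Required leg w = t_e / 0.707 = 10.69 mm → use 11 mm.

w = 11 mm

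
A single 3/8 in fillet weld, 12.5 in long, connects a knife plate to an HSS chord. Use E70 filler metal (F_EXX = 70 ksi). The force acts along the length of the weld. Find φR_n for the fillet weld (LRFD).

Effective throat t_e = 0.707 × 0.375 = 0.2651 in.
Total length L = 12.5 in; A_we = 0.2651 × 12.5 = 3.314 in².
F_nw = 0.6 F_EXX = 0.6 × 70 = 42 ksi.
φR_n = 0.75 × 42 × 3.314 = 104.4 kip.

φR_n ≈ 104 kip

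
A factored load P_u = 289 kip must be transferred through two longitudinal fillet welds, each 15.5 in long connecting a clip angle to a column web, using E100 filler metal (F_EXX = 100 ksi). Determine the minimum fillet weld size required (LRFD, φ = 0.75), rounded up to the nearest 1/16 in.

Total weld length L = 31 in.
Required throat t_e = P_u / (φ × 0.6 F_EXX × L) = 289 / (0.75 × 0.6 × 100 × 31) = 0.2072 in.
Required leg w = t_e / 0.707 = 0.293 in → use 5/16 in.

w = 5/16 in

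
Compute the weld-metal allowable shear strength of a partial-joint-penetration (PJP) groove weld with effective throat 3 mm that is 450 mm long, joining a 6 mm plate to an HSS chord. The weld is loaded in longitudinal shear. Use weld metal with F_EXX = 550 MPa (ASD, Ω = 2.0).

Effective throat (given) t_e = 3 mm.
A_we = 3 × 450 = 1350 mm².
F_nw = 0.6 F_EXX = 330 MPa.
R_n/Ω = (330 × 1350) / 2.0 × 10⁻³ = 222.8 kN.

R_n/Ω ≈ 223 kN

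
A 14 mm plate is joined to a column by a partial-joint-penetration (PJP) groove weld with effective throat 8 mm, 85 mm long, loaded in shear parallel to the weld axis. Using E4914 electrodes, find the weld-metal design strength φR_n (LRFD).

E49XX → F_EXX = 490 MPa.
Effective throat (given) t_e = 8 mm.
A_we = 8 × 85 = 680 mm².
F_nw = 0.6 F_EXX = 294 MPa.
φR_n = 0.75 × 294 × 680 × 10⁻³ = 149.9 kN.

φR_n ≈ 150 kN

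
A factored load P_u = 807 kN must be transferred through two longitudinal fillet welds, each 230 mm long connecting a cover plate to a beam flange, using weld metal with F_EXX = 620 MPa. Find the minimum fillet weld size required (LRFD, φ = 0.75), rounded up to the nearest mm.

Total weld length L = 460 mm.
Required throat t_e = P_u / (φ × 0.6 F_EXX × L) = 807 / (0.75 × 0.6 × 620 × 460 × 10⁻³) = 6.288 mm.
Required leg w = t_e / 0.707 = 8.894 mm → use 9 mm.

w = 9 mm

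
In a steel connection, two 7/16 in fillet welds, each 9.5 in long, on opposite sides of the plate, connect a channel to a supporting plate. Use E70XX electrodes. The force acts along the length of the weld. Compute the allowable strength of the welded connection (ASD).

E70XX → F_EXX = 70 ksi.
Effective throat t_e = 0.707 × 0.4375 = 0.3093 in.
Total length L = 19 in; A_we = 0.3093 × 19 = 5.877 in².
F_nw = 0.6 F_EXX = 0.6 × 70 = 42 ksi.
R_n = 42 × 5.877 = 246.8 kip; R_n/Ω = 246.8/2.0 = 123.4 kip.

R_n/Ω ≈ 123 kip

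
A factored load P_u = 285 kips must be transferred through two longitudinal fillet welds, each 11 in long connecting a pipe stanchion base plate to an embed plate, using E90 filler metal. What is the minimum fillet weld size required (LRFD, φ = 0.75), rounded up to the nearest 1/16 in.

w = 1/2 in

E90XX → F_EXX = 90 ksi.
Total weld length L = 22 in.
Required throat t_e = P_u / (φ × 0.6 F_EXX × L) = 285 / (0.75 × 0.6 × 90 × 22) = 0.3199 in.
Required leg w = t_e / 0.707 = 0.4524 in → use 1/2 in.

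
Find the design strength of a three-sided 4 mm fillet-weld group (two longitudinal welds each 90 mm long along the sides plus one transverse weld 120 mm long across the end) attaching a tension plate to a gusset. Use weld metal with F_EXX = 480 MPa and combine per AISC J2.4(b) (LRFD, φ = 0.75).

t_e = 0.707 × 4 = 2.828 mm.
R_nwl = 0.6 × 480 × 2.828 × 180 × 10⁻³ = 146.6 kN (longitudinal, 2 welds).
R_nwt = 0.6 × 480 × 2.828 × 120 × 10⁻³ = 97.74 kN (transverse, base value).
(i) R_nwl + R_nwt = 244.3 kN; (ii) 0.85 R_nwl + 1.5 R_nwt = 271.2 kN.
R_n = max = 271.2 kN [governs: (ii)]; φR_n = 203.4 kN.

φR_n ≈ 203 kN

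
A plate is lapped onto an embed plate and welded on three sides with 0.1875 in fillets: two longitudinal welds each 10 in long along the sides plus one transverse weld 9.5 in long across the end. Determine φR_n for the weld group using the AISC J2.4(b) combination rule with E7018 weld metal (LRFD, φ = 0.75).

E70XX → F_EXX = 70 ksi.
t_e = 0.707 × 0.1875 = 0.1326 in.
R_nwl = 0.6 × 70 × 0.1326 × 20 = 111.4 kips (longitudinal, 2 welds).
R_nwt = 0.6 × 70 × 0.1326 × 9.5 = 52.89 kips (transverse, base value).
(i) R_nwl + R_nwt = 164.2 kips; (ii) 0.85 R_nwl + 1.5 R_nwt = 174 kips.
R_n = max = 174 kips [governs: (ii)]; φR_n = 130.5 kips.

φR_n ≈ 130 kips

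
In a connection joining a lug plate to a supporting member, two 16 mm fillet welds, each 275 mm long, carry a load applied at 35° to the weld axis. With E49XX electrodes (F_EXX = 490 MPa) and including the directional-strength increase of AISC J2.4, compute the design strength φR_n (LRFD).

φR_n ≈ 1670 kN

t_e = 0.707 × 16 = 11.31 mm; A_we = 11.31 × 550 = 6222 mm².
Directional factor: 1.0 + 0.5 sin^1.5(35°) = 1.217.
F_nw = 0.6 × 490 × 1.217 = 357.9 MPa.
φR_n = 0.75 × 357.9 × 6222 × 10⁻³ = 1670 kN.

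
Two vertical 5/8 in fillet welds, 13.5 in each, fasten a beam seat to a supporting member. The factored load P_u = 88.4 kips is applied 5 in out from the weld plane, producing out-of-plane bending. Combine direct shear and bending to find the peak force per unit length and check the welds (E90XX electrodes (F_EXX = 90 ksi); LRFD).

f_max ≈ 7.98 kip/in; adequate

L_w = 2 × 13.5 = 27 in; section modulus (unit throat) S = 2 × L²/6 = 60.75 in².
Direct shear f_v = P/L_w = 88.4/27 = 3.274 kip/in.
Moment M = P × e = 88.4 × 5 = 442 kip·in; bending f_b = M/S = 7.276 kip/in.
f_max = √(f_v² + f_b²) = √(3.274² + 7.276²) = 7.978 kip/in.
φr_n = 0.75 × 0.6 × 90 × (0.707 × 0.625) = 17.9 kip/in → adequate.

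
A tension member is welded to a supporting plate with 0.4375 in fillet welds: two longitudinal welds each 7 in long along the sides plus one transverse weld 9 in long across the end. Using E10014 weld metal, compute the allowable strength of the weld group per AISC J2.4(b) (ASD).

R_n/Ω ≈ 236 kip

E100XX → F_EXX = 100 ksi.
t_e = 0.707 × 0.4375 = 0.3093 in.
R_nwl = 0.6 × 100 × 0.3093 × 14 = 259.8 kip (longitudinal, 2 welds).
R_nwt = 0.6 × 100 × 0.3093 × 9 = 167 kip (transverse, base value).
(i) R_nwl + R_nwt = 426.9 kip; (ii) 0.85 R_nwl + 1.5 R_nwt = 471.4 kip.
R_n = max = 471.4 kip [governs: (ii)]; R_n/Ω = 235.7 kip.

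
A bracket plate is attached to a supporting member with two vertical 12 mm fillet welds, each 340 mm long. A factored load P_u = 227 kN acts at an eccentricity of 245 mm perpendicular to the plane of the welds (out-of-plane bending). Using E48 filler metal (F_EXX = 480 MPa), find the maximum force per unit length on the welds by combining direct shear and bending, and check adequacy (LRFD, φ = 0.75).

f_max ≈ 1480 N/mm; adequate

L_w = 2 × 340 = 680 mm; section modulus (unit throat) S = 2 × L²/6 = 38530 mm².
Direct shear f_v = P/L_w = 227×10³/680 = 333.8 N/mm.
Moment M = P × e = 227×10³ × 245 = 55615000 N·mm; bending f_b = M/S = 1443 N/mm.
f_max = √(f_v² + f_b²) = √(333.8² + 1443²) = 1481 N/mm.
φr_n = 0.75 × 0.6 × 480 × (0.707 × 12) = 1833 N/mm → adequate.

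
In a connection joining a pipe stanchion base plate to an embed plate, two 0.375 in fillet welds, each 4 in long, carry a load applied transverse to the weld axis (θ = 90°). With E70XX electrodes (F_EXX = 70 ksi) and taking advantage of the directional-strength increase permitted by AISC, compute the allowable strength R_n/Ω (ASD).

t_e = 0.707 × 0.375 = 0.2651 in; A_we = 0.2651 × 8 = 2.121 in².
Directional factor: 1.0 + 0.5 sin^1.5(90°) = 1.5.
F_nw = 0.6 × 70 × 1.5 = 63 ksi.
R_n/Ω = (63 × 2.121) / 2.0 = 66.81 kip.

R_n/Ω ≈ 66.8 kip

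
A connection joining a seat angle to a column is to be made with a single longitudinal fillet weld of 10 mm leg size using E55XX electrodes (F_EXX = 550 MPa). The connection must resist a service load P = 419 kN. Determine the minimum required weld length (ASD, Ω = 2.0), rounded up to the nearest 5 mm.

L = 360 mm

Throat t_e = 0.707 × 10 = 7.07 mm.
r_n/Ω = (0.6 × 550 × 7.07) / 2.0 = 1167 N/mm = 1.167 kN/mm.
L_req = P / (r_n/Ω) = 419 / 1.167 = 359.2 mm total.
Round up → use L = 360 mm.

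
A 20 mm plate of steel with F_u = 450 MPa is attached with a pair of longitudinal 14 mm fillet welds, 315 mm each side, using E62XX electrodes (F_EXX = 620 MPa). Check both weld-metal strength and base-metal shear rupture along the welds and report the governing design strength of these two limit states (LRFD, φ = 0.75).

φR_n ≈ 1740 kN (weld metal governs)

t_e = 0.707 × 14 = 9.898 mm; L = 630 mm.
Weld metal: φR_n = 0.75 × 0.6 × 620 × 9.898 × 630 × 10⁻³ = 1740 kN.
Base metal (shear rupture): φR_n = 0.75 × 0.6 × 450 × 20 × 630 × 10⁻³ = 2552 kN.
Governing: weld metal.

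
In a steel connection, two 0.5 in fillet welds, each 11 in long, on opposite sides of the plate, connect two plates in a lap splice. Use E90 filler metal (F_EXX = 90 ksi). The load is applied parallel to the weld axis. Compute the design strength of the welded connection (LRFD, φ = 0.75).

Effective throat t_e = 0.707 × 0.5 = 0.3535 in.
Total length L = 22 in; A_we = 0.3535 × 22 = 7.777 in².
F_nw = 0.6 F_EXX = 0.6 × 90 = 54 ksi.
φR_n = 0.75 × 54 × 7.777 = 315 kips.

φR_n ≈ 315 kips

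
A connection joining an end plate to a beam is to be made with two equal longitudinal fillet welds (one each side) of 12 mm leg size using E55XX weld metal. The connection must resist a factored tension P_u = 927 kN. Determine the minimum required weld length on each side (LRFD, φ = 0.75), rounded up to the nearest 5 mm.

L = 225 mm on each side

E55XX → F_EXX = 550 MPa.
Throat t_e = 0.707 × 12 = 8.484 mm.
φr_n = 0.75 × 0.6 × 550 × 8.484 × 10⁻³ = 2.1 kN/mm.
L_req = P_u / φr_n = 927 / 2.1 = 441.5 mm total.
Per side: 441.5 / 2 = 220.7 mm.
Round up → use L = 225 mm on each side.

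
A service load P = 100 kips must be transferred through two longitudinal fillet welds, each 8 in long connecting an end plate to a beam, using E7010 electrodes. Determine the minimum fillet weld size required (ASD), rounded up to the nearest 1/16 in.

w = 7/16 in

E70XX → F_EXX = 70 ksi.
Total weld length L = 16 in.
Required throat t_e = P × Ω / (0.6 F_EXX × L) = 100 × 2.0 / (0.6 × 70 × 16) = 0.2976 in.
Required leg w = t_e / 0.707 = 0.421 in → use 7/16 in.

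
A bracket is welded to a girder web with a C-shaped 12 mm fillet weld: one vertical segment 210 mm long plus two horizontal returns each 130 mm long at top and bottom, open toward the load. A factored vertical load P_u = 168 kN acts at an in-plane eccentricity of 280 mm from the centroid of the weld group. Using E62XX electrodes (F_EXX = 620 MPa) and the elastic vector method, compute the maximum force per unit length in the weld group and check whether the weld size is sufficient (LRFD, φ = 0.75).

Total weld length L_w = 470 mm. Treat welds as unit-width lines.
Centroid: x̄ = 2×130×65 / 470 = 35.96 mm from the vertical weld.
Polar moment about centroid: J = I_x + I_y = [210³/12 + 2×130×105²] + [210×35.96² + 2(130³/12 + 130×29.04²)] = 4495000 mm³.
Direct shear f_v = P/L_w = 168×10³ / 470 = 357.4 N/mm (vertical).
Torsion M = P·e = 168×10³ × 280 = 47040000 N·mm.
Critical point at (x, y) = (94.04, 105) from centroid. f_tx = M·y/J = 1099 N/mm; f_ty = M·x/J = 984.1 N/mm.
Resultant f_max = √[f_tx² + (f_v + f_ty)²] = √[1099² + (357.4 + 984.1)²] = 1734 N/mm.
Capacity per unit length: φr_n = 0.75 × 0.6 × 620 × (0.707 × 12) = 2367 N/mm.
1734 ≤ 2367 → adequate.

f_max ≈ 1730 N/mm; adequate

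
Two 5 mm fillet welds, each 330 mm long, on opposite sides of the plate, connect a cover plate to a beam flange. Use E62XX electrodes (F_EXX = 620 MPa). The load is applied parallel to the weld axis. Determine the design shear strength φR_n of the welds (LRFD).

φR_n ≈ 651 kN

Effective throat t_e = 0.707 × 5 = 3.535 mm.
Total length L = 660 mm; A_we = 3.535 × 660 = 2333 mm².
F_nw = 0.6 F_EXX = 0.6 × 620 = 372 MPa.
φR_n = 0.75 × 372 × 2333 × 10⁻³ = 650.9 kN.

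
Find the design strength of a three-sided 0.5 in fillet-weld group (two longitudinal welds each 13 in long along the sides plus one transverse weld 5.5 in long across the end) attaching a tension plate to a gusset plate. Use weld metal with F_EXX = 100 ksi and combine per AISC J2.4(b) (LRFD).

φR_n ≈ 501 kip

t_e = 0.707 × 0.5 = 0.3535 in.
R_nwl = 0.6 × 100 × 0.3535 × 26 = 551.5 kip (longitudinal, 2 welds).
R_nwt = 0.6 × 100 × 0.3535 × 5.5 = 116.7 kip (transverse, base value).
(i) R_nwl + R_nwt = 668.1 kip; (ii) 0.85 R_nwl + 1.5 R_nwt = 643.7 kip.
R_n = max = 668.1 kip [governs: (i)]; φR_n = 501.1 kip.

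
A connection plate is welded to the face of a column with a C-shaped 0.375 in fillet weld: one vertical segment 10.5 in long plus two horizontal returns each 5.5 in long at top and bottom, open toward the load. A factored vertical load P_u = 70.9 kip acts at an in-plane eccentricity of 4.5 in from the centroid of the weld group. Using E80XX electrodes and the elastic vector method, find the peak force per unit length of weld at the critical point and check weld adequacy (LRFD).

E80XX → F_EXX = 80 ksi.
Total weld length L_w = 21.5 in. Treat welds as unit-width lines.
Centroid: x̄ = 2×5.5×2.75 / 21.5 = 1.407 in from the vertical weld.
Polar moment about centroid: J = I_x + I_y = [10.5³/12 + 2×5.5×5.25²] + [10.5×1.407² + 2(5.5³/12 + 5.5×1.343²)] = 468 in³.
Direct shear f_v = P/L_w = 70.9 / 21.5 = 3.298 kip/in (vertical).
Torsion M = P·e = 70.9 × 4.5 = 319.05 kip·in.
Critical point at (x, y) = (4.093, 5.25) from centroid. f_tx = M·y/J = 3.579 kip/in; f_ty = M·x/J = 2.79 kip/in.
Resultant f_max = √[f_tx² + (f_v + f_ty)²] = √[3.579² + (3.298 + 2.79)²] = 7.062 kip/in.
Capacity per unit length: φr_n = 0.75 × 0.6 × 80 × (0.707 × 0.375) = 9.544 kip/in.
7.062 ≤ 9.544 → adequate.

f_max ≈ 7.06 kip/in; adequate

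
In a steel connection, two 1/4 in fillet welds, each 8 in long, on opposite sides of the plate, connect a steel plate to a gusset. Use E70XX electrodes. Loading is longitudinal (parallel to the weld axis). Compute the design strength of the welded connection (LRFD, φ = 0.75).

E70XX → F_EXX = 70 ksi.
Effective throat t_e = 0.707 × 0.25 = 0.1767 in.
Total length L = 16 in; A_we = 0.1767 × 16 = 2.828 in².
F_nw = 0.6 F_EXX = 0.6 × 70 = 42 ksi.
φR_n = 0.75 × 42 × 2.828 = 89.08 kips.

φR_n ≈ 89.1 kips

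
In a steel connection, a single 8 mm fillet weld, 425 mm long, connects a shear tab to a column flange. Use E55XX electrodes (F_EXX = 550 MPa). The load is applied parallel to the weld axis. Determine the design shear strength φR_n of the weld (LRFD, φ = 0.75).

φR_n ≈ 595 kN

Effective throat t_e = 0.707 × 8 = 5.656 mm.
Total length L = 425 mm; A_we = 5.656 × 425 = 2404 mm².
F_nw = 0.6 F_EXX = 0.6 × 550 = 330 MPa.
φR_n = 0.75 × 330 × 2404 × 10⁻³ = 594.9 kN.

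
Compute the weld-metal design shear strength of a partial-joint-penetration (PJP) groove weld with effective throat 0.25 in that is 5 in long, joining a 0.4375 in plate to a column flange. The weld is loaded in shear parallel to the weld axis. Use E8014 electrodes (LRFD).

E80XX → F_EXX = 80 ksi.
Effective throat (given) t_e = 0.25 in.
A_we = 0.25 × 5 = 1.25 in².
F_nw = 0.6 F_EXX = 48 ksi.
φR_n = 0.75 × 48 × 1.25 = 45 kips.

φR_n ≈ 45 kips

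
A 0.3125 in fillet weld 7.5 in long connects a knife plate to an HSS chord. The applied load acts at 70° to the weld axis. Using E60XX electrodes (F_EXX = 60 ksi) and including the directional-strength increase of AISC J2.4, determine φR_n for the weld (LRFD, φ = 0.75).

t_e = 0.707 × 0.3125 = 0.2209 in; A_we = 0.2209 × 7.5 = 1.657 in².
Directional factor: 1.0 + 0.5 sin^1.5(70°) = 1.455.
F_nw = 0.6 × 60 × 1.455 = 52.4 ksi.
φR_n = 0.75 × 52.4 × 1.657 = 65.12 kip.

φR_n ≈ 65.1 kip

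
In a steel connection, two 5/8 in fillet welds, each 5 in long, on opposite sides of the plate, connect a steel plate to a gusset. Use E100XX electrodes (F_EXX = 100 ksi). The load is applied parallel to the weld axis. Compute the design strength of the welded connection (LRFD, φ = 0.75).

φR_n ≈ 199 kip

Effective throat t_e = 0.707 × 0.625 = 0.4419 in.
Total length L = 10 in; A_we = 0.4419 × 10 = 4.419 in².
F_nw = 0.6 F_EXX = 0.6 × 100 = 60 ksi.
φR_n = 0.75 × 60 × 4.419 = 198.8 kip.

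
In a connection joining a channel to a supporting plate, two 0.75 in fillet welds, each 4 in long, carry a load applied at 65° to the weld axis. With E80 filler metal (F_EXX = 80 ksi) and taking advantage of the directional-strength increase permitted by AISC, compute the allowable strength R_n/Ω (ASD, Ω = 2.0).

t_e = 0.707 × 0.75 = 0.5302 in; A_we = 0.5302 × 8 = 4.242 in².
Directional factor: 1.0 + 0.5 sin^1.5(65°) = 1.431.
F_nw = 0.6 × 80 × 1.431 = 68.71 ksi.
R_n/Ω = (68.71 × 4.242) / 2.0 = 145.7 kip.

R_n/Ω ≈ 146 kip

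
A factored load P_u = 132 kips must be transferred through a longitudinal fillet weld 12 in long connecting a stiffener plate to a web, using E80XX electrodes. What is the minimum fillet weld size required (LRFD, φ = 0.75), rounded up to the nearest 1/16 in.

w = 7/16 in

E80XX → F_EXX = 80 ksi.
Total weld length L = 12 in.
Required throat t_e = P_u / (φ × 0.6 F_EXX × L) = 132 / (0.75 × 0.6 × 80 × 12) = 0.3056 in.
Required leg w = t_e / 0.707 = 0.4322 in → use 7/16 in.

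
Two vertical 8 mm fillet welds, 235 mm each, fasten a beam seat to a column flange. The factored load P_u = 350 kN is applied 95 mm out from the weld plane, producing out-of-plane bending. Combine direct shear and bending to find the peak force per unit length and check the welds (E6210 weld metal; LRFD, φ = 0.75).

f_max ≈ 1950 N/mm; NOT adequate

E62XX → F_EXX = 620 MPa.
L_w = 2 × 235 = 470 mm; section modulus (unit throat) S = 2 × L²/6 = 18410 mm².
Direct shear f_v = P/L_w = 350×10³/470 = 744.7 N/mm.
Moment M = P × e = 350×10³ × 95 = 33250000 N·mm; bending f_b = M/S = 1806 N/mm.
f_max = √(f_v² + f_b²) = √(744.7² + 1806²) = 1954 N/mm.
φr_n = 0.75 × 0.6 × 620 × (0.707 × 8) = 1578 N/mm → NOT adequate.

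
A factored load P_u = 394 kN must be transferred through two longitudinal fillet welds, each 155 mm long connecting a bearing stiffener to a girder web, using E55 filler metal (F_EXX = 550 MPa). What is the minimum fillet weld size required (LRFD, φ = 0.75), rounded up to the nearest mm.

Total weld length L = 310 mm.
Required throat t_e = P_u / (φ × 0.6 F_EXX × L) = 394 / (0.75 × 0.6 × 550 × 310 × 10⁻³) = 5.135 mm.
Required leg w = t_e / 0.707 = 7.263 mm → use 8 mm.

w = 8 mm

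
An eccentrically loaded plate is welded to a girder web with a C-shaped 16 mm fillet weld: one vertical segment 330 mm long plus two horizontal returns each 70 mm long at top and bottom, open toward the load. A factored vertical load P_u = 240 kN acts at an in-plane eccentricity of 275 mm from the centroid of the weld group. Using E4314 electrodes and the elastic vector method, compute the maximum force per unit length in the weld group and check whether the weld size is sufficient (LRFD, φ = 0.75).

E43XX → F_EXX = 430 MPa.
Total weld length L_w = 470 mm. Treat welds as unit-width lines.
Centroid: x̄ = 2×70×35 / 470 = 10.43 mm from the vertical weld.
Polar moment about centroid: J = I_x + I_y = [330³/12 + 2×70×165²] + [330×10.43² + 2(70³/12 + 70×24.57²)] = 6984000 mm³.
Direct shear f_v = P/L_w = 240×10³ / 470 = 510.6 N/mm (vertical).
Torsion M = P·e = 240×10³ × 275 = 66000000 N·mm.
Critical point at (x, y) = (59.57, 165) from centroid. f_tx = M·y/J = 1559 N/mm; f_ty = M·x/J = 563 N/mm.
Resultant f_max = √[f_tx² + (f_v + f_ty)²] = √[1559² + (510.6 + 563)²] = 1893 N/mm.
Capacity per unit length: φr_n = 0.75 × 0.6 × 430 × (0.707 × 16) = 2189 N/mm.
1893 ≤ 2189 → adequate.

f_max ≈ 1890 N/mm; adequate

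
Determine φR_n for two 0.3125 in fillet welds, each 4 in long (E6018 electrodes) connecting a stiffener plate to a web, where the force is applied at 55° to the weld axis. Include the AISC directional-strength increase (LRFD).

φR_n ≈ 65.4 kip

E60XX → F_EXX = 60 ksi.
t_e = 0.707 × 0.3125 = 0.2209 in; A_we = 0.2209 × 8 = 1.767 in².
Directional factor: 1.0 + 0.5 sin^1.5(55°) = 1.371.
F_nw = 0.6 × 60 × 1.371 = 49.35 ksi.
φR_n = 0.75 × 49.35 × 1.767 = 65.41 kip.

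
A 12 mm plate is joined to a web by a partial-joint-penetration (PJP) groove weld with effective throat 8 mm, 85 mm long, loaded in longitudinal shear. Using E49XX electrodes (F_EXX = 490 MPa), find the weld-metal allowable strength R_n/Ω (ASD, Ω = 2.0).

R_n/Ω ≈ 100 kN

Effective throat (given) t_e = 8 mm.
A_we = 8 × 85 = 680 mm².
F_nw = 0.6 F_EXX = 294 MPa.
R_n/Ω = (294 × 680) / 2.0 × 10⁻³ = 99.96 kN.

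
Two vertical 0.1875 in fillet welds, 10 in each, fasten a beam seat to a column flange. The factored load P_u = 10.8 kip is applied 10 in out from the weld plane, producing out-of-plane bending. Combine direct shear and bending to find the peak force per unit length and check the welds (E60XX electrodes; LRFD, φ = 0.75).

f_max ≈ 3.28 kip/in; adequate

E60XX → F_EXX = 60 ksi.
L_w = 2 × 10 = 20 in; section modulus (unit throat) S = 2 × L²/6 = 33.33 in².
Direct shear f_v = P/L_w = 10.8/20 = 0.54 kip/in.
Moment M = P × e = 10.8 × 10 = 108 kip·in; bending f_b = M/S = 3.24 kip/in.
f_max = √(f_v² + f_b²) = √(0.54² + 3.24²) = 3.285 kip/in.
φr_n = 0.75 × 0.6 × 60 × (0.707 × 0.1875) = 3.579 kip/in → adequate.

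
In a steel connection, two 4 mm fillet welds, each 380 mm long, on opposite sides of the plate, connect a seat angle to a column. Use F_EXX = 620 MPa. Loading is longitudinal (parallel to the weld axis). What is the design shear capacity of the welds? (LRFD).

Effective throat t_e = 0.707 × 4 = 2.828 mm.
Total length L = 760 mm; A_we = 2.828 × 760 = 2149 mm².
F_nw = 0.6 F_EXX = 0.6 × 620 = 372 MPa.
φR_n = 0.75 × 372 × 2149 × 10⁻³ = 599.6 kN.

φR_n ≈ 600 kN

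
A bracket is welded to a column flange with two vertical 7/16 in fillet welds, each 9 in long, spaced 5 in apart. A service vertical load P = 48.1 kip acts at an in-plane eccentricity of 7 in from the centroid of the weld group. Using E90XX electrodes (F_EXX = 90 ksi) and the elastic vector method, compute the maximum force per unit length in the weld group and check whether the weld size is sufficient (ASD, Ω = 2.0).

f_max ≈ 9.01 kip/in; NOT adequate

Total weld length L_w = 18 in. Treat welds as unit-width lines.
Polar moment about centroid: J = 2[d³/12 + d(b/2)²] = 2[9³/12 + 9×2.5²] = 234 in³.
Direct shear f_v = P/L_w = 48.1 / 18 = 2.672 kip/in (vertical).
Torsion M = P·e = 48.1 × 7 = 336.7 kip·in.
Critical point at (x, y) = (2.5, 4.5) from centroid. f_tx = M·y/J = 6.475 kip/in; f_ty = M·x/J = 3.597 kip/in.
Resultant f_max = √[f_tx² + (f_v + f_ty)²] = √[6.475² + (2.672 + 3.597)²] = 9.013 kip/in.
Capacity per unit length: r_n/Ω = (1/2.0) × 0.6 × 90 × (0.707 × 0.4375) = 8.351 kip/in.
9.013 > 8.351 → NOT adequate.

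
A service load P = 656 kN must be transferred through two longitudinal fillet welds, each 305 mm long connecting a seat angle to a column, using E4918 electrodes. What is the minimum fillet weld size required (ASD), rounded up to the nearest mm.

w = 11 mm

E49XX → F_EXX = 490 MPa.
Total weld length L = 610 mm.
Required throat t_e = P × Ω / (0.6 F_EXX × L) = 656 × 2.0 / (0.6 × 490 × 610 × 10⁻³) = 7.316 mm.
Required leg w = t_e / 0.707 = 10.35 mm → use 11 mm.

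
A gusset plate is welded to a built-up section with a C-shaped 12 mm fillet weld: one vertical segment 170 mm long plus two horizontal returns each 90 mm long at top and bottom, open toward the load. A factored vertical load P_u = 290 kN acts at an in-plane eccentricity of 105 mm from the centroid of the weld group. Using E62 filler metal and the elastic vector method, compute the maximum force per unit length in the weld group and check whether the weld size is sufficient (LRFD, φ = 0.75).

f_max ≈ 2250 N/mm; adequate

E62XX → F_EXX = 620 MPa.
Total weld length L_w = 350 mm. Treat welds as unit-width lines.
Centroid: x̄ = 2×90×45 / 350 = 23.14 mm from the vertical weld.
Polar moment about centroid: J = I_x + I_y = [170³/12 + 2×90×85²] + [170×23.14² + 2(90³/12 + 90×21.86²)] = 2008000 mm³.
Direct shear f_v = P/L_w = 290×10³ / 350 = 828.6 N/mm (vertical).
Torsion M = P·e = 290×10³ × 105 = 30450000 N·mm.
Critical point at (x, y) = (66.86, 85) from centroid. f_tx = M·y/J = 1289 N/mm; f_ty = M·x/J = 1014 N/mm.
Resultant f_max = √[f_tx² + (f_v + f_ty)²] = √[1289² + (828.6 + 1014)²] = 2248 N/mm.
Capacity per unit length: φr_n = 0.75 × 0.6 × 620 × (0.707 × 12) = 2367 N/mm.
2248 ≤ 2367 → adequate.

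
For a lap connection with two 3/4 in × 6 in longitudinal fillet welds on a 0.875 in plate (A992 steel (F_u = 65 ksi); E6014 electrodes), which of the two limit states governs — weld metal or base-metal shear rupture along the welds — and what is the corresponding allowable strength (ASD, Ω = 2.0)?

R_n/Ω ≈ 115 kips (weld metal governs)

E60XX → F_EXX = 60 ksi.
t_e = 0.707 × 0.75 = 0.5302 in; L = 12 in.
Weld metal: R_n/Ω = (1/2.0) × 0.6 × 60 × 0.5302 × 12 = 114.5 kips.
Base metal (shear rupture): R_n/Ω = (1/2.0) × 0.6 × 65 × 0.875 × 12 = 204.8 kips.
Governing: weld metal.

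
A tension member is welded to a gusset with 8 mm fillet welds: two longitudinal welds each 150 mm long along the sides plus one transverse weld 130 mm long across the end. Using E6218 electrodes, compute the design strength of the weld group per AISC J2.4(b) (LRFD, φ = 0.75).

E62XX → F_EXX = 620 MPa.
t_e = 0.707 × 8 = 5.656 mm.
R_nwl = 0.6 × 620 × 5.656 × 300 × 10⁻³ = 631.2 kN (longitudinal, 2 welds).
R_nwt = 0.6 × 620 × 5.656 × 130 × 10⁻³ = 273.5 kN (transverse, base value).
(i) R_nwl + R_nwt = 904.7 kN; (ii) 0.85 R_nwl + 1.5 R_nwt = 946.8 kN.
R_n = max = 946.8 kN [governs: (ii)]; φR_n = 710.1 kN.

φR_n ≈ 710 kN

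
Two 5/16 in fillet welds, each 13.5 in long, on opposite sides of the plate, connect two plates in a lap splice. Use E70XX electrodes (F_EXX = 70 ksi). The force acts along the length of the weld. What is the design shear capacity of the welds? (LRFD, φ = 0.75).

Effective throat t_e = 0.707 × 0.3125 = 0.2209 in.
Total length L = 27 in; A_we = 0.2209 × 27 = 5.965 in².
F_nw = 0.6 F_EXX = 0.6 × 70 = 42 ksi.
φR_n = 0.75 × 42 × 5.965 = 187.9 kips.

φR_n ≈ 188 kips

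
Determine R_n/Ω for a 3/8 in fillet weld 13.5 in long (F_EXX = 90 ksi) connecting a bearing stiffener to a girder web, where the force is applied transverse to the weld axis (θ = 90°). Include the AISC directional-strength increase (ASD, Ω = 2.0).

R_n/Ω ≈ 145 kips

t_e = 0.707 × 0.375 = 0.2651 in; A_we = 0.2651 × 13.5 = 3.579 in².
Directional factor: 1.0 + 0.5 sin^1.5(90°) = 1.5.
F_nw = 0.6 × 90 × 1.5 = 81 ksi.
R_n/Ω = (81 × 3.579) / 2.0 = 145 kips.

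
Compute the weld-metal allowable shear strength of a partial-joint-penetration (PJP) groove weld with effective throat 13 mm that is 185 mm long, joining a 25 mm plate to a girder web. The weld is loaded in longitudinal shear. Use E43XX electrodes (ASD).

R_n/Ω ≈ 310 kN

E43XX → F_EXX = 430 MPa.
Effective throat (given) t_e = 13 mm.
A_we = 13 × 185 = 2405 mm².
F_nw = 0.6 F_EXX = 258 MPa.
R_n/Ω = (258 × 2405) / 2.0 × 10⁻³ = 310.2 kN.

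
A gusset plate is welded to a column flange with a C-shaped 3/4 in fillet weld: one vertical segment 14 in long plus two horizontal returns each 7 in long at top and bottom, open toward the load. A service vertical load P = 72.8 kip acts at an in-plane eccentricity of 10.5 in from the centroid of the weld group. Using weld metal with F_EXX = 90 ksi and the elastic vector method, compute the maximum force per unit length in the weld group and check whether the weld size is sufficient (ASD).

f_max ≈ 8.15 kip/in; adequate

Total weld length L_w = 28 in. Treat welds as unit-width lines.
Centroid: x̄ = 2×7×3.5 / 28 = 1.75 in from the vertical weld.
Polar moment about centroid: J = I_x + I_y = [14³/12 + 2×7×7²] + [14×1.75² + 2(7³/12 + 7×1.75²)] = 1058 in³.
Direct shear f_v = P/L_w = 72.8 / 28 = 2.6 kip/in (vertical).
Torsion M = P·e = 72.8 × 10.5 = 764.4 kip·in.
Critical point at (x, y) = (5.25, 7) from centroid. f_tx = M·y/J = 5.059 kip/in; f_ty = M·x/J = 3.795 kip/in.
Resultant f_max = √[f_tx² + (f_v + f_ty)²] = √[5.059² + (2.6 + 3.795)²] = 8.154 kip/in.
Capacity per unit length: r_n/Ω = (1/2.0) × 0.6 × 90 × (0.707 × 0.75) = 14.32 kip/in.
8.154 ≤ 14.32 → adequate.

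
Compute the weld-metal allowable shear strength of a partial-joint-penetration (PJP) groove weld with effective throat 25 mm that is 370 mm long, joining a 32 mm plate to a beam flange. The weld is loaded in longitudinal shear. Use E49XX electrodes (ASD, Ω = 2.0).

E49XX → F_EXX = 490 MPa.
Effective throat (given) t_e = 25 mm.
A_we = 25 × 370 = 9250 mm².
F_nw = 0.6 F_EXX = 294 MPa.
R_n/Ω = (294 × 9250) / 2.0 × 10⁻³ = 1360 kN.

R_n/Ω ≈ 1360 kN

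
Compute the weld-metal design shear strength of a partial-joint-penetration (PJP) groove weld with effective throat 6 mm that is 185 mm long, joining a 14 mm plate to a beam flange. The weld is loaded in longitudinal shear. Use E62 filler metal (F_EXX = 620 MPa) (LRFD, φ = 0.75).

φR_n ≈ 310 kN

Effective throat (given) t_e = 6 mm.
A_we = 6 × 185 = 1110 mm².
F_nw = 0.6 F_EXX = 372 MPa.
φR_n = 0.75 × 372 × 1110 × 10⁻³ = 309.7 kN.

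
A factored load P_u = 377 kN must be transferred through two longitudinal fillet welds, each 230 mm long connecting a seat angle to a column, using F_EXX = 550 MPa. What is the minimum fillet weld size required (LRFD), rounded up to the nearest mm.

w = 5 mm

Total weld length L = 460 mm.
Required throat t_e = P_u / (φ × 0.6 F_EXX × L) = 377 / (0.75 × 0.6 × 550 × 460 × 10⁻³) = 3.311 mm.
Required leg w = t_e / 0.707 = 4.684 mm → use 5 mm.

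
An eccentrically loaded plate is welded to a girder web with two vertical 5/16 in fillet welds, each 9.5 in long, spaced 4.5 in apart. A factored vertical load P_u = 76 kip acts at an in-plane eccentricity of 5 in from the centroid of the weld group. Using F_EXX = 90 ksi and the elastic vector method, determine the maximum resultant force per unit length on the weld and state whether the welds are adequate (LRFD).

Total weld length L_w = 19 in. Treat welds as unit-width lines.
Polar moment about centroid: J = 2[d³/12 + d(b/2)²] = 2[9.5³/12 + 9.5×2.25²] = 239.1 in³.
Direct shear f_v = P/L_w = 76 / 19 = 4 kip/in (vertical).
Torsion M = P·e = 76 × 5 = 380 kip·in.
Critical point at (x, y) = (2.25, 4.75) from centroid. f_tx = M·y/J = 7.55 kip/in; f_ty = M·x/J = 3.576 kip/in.
Resultant f_max = √[f_tx² + (f_v + f_ty)²] = √[7.55² + (4 + 3.576)²] = 10.7 kip/in.
Capacity per unit length: φr_n = 0.75 × 0.6 × 90 × (0.707 × 0.3125) = 8.948 kip/in.
10.7 > 8.948 → NOT adequate.

f_max ≈ 10.7 kip/in; NOT adequate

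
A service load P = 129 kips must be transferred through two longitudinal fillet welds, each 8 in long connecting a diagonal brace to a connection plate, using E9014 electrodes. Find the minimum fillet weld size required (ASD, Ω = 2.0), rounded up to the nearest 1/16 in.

w = 7/16 in

E90XX → F_EXX = 90 ksi.
Total weld length L = 16 in.
Required throat t_e = P × Ω / (0.6 F_EXX × L) = 129 × 2.0 / (0.6 × 90 × 16) = 0.2986 in.
Required leg w = t_e / 0.707 = 0.4224 in → use 7/16 in.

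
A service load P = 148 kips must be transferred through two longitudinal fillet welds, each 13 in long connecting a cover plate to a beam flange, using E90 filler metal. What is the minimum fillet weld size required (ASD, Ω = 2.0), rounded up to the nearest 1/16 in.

w = 5/16 in

E90XX → F_EXX = 90 ksi.
Total weld length L = 26 in.
Required throat t_e = P × Ω / (0.6 F_EXX × L) = 148 × 2.0 / (0.6 × 90 × 26) = 0.2108 in.
Required leg w = t_e / 0.707 = 0.2982 in → use 5/16 in.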